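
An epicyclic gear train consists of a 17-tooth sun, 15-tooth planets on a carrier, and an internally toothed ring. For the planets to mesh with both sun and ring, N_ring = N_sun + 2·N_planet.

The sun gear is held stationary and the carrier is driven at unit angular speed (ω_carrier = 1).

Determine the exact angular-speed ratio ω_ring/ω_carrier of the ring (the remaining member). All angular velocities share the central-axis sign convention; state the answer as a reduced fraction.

N_ring = 17 + 2·15 = 47
17(ω_s−ω_c) = −47(ω_r−ω_c),  ω_s=0, ω_c=1
ω_r = 1 − (17/47)(0−1) = 64/47
ω_r/ω_c = 64/47

64/47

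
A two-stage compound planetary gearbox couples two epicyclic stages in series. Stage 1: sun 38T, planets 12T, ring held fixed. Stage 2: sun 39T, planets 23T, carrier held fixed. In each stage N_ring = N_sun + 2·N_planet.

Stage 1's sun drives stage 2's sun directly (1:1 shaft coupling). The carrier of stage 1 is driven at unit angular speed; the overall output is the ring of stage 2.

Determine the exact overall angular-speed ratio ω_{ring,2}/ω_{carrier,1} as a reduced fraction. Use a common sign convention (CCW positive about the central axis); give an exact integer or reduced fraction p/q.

Stage 1: N_ring = 38 + 2·12 = 62
Stage 1: 38(ω_s−ω_c) = −62(ω_r−ω_c),  ω_r=0, ω_c=1
Stage 1: ω_s = 1 − (62/38)(0−1) = 50/19
  ⇒ ω_s¹/ω_c¹ = 50/19
Stage 2: N_ring = 39 + 2·23 = 85
Stage 2: 39(ω_s−ω_c) = −85(ω_r−ω_c),  ω_c=0, ω_s=1
Stage 2: ω_r = 0 − (39/85)(1−0) = -39/85
  ⇒ ω_r²/ω_s² = -39/85
Coupling ω_s² = ω_s¹ ⇒ overall = 50/19 × -39/85 = -390/323

-390/323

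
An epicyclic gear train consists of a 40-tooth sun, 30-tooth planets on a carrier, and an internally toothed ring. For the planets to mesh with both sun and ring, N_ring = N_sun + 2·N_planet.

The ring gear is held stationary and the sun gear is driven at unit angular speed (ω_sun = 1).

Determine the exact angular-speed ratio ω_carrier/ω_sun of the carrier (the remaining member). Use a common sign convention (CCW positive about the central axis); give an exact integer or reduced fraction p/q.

N_ring = 40 + 2·30 = 100
40(ω_s−ω_c) = −100(ω_r−ω_c),  ω_r=0, ω_s=1
40(1−ω_c) = −100(0−ω_c)  ⇒  140ω_c = 40  ⇒  ω_c = 2/7
ω_c/ω_s = 2/7

2/7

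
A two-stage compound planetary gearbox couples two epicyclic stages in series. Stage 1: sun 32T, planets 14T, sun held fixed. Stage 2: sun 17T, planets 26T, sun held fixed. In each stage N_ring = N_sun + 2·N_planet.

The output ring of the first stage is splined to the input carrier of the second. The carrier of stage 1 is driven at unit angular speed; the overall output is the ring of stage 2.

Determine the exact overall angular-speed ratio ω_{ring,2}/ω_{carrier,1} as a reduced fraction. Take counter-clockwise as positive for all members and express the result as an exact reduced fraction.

Stage 1: N_ring = 32 + 2·14 = 60
Stage 1: 32(ω_s−ω_c) = −60(ω_r−ω_c),  ω_s=0, ω_c=1
Stage 1: ω_r = 1 − (32/60)(0−1) = 23/15
  ⇒ ω_r¹/ω_c¹ = 23/15
Stage 2: N_ring = 17 + 2·26 = 69
Stage 2: 17(ω_s−ω_c) = −69(ω_r−ω_c),  ω_s=0, ω_c=1
Stage 2: ω_r = 1 − (17/69)(0−1) = 86/69
  ⇒ ω_r²/ω_c² = 86/69
Coupling ω_c² = ω_r¹ ⇒ overall = 23/15 × 86/69 = 86/45

86/45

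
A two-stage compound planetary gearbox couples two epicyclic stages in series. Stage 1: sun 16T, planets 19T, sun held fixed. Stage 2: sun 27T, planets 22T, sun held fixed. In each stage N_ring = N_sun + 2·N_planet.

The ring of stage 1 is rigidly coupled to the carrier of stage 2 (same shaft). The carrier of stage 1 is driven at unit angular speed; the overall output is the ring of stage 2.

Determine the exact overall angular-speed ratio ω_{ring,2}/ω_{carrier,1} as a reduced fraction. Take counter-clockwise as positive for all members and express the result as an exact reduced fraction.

Stage 1: N_ring = 16 + 2·19 = 54
Stage 1: 16(ω_s−ω_c) = −54(ω_r−ω_c),  ω_s=0, ω_c=1
Stage 1: ω_r = 1 − (16/54)(0−1) = 35/27
  ⇒ ω_r¹/ω_c¹ = 35/27
Stage 2: N_ring = 27 + 2·22 = 71
Stage 2: 27(ω_s−ω_c) = −71(ω_r−ω_c),  ω_s=0, ω_c=1
Stage 2: ω_r = 1 − (27/71)(0−1) = 98/71
  ⇒ ω_r²/ω_c² = 98/71
Coupling ω_c² = ω_r¹ ⇒ overall = 35/27 × 98/71 = 3430/1917

3430/1917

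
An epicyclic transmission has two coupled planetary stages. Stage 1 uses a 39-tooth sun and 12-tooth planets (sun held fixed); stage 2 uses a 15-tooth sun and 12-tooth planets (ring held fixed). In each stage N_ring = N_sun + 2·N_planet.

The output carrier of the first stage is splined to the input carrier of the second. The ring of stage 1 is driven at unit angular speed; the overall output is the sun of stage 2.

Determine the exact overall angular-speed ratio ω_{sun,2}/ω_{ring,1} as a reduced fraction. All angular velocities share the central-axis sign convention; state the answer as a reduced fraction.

Stage 1: N_ring = 39 + 2·12 = 63
Stage 1: 39(ω_s−ω_c) = −63(ω_r−ω_c),  ω_s=0, ω_r=1
Stage 1: 39(0−ω_c) = −63(1−ω_c)  ⇒  102ω_c = 63  ⇒  ω_c = 21/34
  ⇒ ω_c¹/ω_r¹ = 21/34
Stage 2: N_ring = 15 + 2·12 = 39
Stage 2: 15(ω_s−ω_c) = −39(ω_r−ω_c),  ω_r=0, ω_c=1
Stage 2: ω_s = 1 − (39/15)(0−1) = 18/5
  ⇒ ω_s²/ω_c² = 18/5
Coupling ω_c² = ω_c¹ ⇒ overall = 21/34 × 18/5 = 189/85

189/85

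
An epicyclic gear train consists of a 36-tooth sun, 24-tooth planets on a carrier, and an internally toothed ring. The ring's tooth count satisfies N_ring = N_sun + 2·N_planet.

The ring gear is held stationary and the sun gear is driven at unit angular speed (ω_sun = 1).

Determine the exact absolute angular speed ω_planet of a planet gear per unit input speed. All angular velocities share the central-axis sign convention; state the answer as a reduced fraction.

-3/4

N_ring = 36 + 2·24 = 84
36(ω_s−ω_c) = −84(ω_r−ω_c),  ω_r=0, ω_s=1
36(1−ω_c) = −84(0−ω_c)  ⇒  120ω_c = 36  ⇒  ω_c = 3/10
sun–planet: 36·(1−3/10) = −24·(ω_p−ω_c)  ⇒  ω_p−ω_c = −(36/24)·(7/10) = -21/20
ω_p = 3/10 − 21/20 = -3/4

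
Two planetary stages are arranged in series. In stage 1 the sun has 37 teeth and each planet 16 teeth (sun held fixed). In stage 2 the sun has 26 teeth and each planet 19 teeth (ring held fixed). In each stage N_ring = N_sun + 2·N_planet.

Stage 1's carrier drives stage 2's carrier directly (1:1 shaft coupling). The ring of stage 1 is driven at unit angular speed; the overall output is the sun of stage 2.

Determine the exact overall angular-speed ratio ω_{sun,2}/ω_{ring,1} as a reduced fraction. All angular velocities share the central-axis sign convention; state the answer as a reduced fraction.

3105/1378

Stage 1: N_ring = 37 + 2·16 = 69
Stage 1: 37(ω_s−ω_c) = −69(ω_r−ω_c),  ω_s=0, ω_r=1
Stage 1: 37(0−ω_c) = −69(1−ω_c)  ⇒  106ω_c = 69  ⇒  ω_c = 69/106
  ⇒ ω_c¹/ω_r¹ = 69/106
Stage 2: N_ring = 26 + 2·19 = 64
Stage 2: 26(ω_s−ω_c) = −64(ω_r−ω_c),  ω_r=0, ω_c=1
Stage 2: ω_s = 1 − (64/26)(0−1) = 45/13
  ⇒ ω_s²/ω_c² = 45/13
Coupling ω_c² = ω_c¹ ⇒ overall = 69/106 × 45/13 = 3105/1378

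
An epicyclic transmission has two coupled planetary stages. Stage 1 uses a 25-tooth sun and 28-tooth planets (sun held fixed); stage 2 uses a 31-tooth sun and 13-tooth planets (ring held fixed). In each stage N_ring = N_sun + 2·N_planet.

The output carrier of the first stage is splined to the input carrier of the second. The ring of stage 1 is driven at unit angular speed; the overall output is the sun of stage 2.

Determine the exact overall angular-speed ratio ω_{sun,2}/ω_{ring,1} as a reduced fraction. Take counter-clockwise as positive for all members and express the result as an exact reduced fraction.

3564/1643

Stage 1: N_ring = 25 + 2·28 = 81
Stage 1: 25(ω_s−ω_c) = −81(ω_r−ω_c),  ω_s=0, ω_r=1
Stage 1: 25(0−ω_c) = −81(1−ω_c)  ⇒  106ω_c = 81  ⇒  ω_c = 81/106
  ⇒ ω_c¹/ω_r¹ = 81/106
Stage 2: N_ring = 31 + 2·13 = 57
Stage 2: 31(ω_s−ω_c) = −57(ω_r−ω_c),  ω_r=0, ω_c=1
Stage 2: ω_s = 1 − (57/31)(0−1) = 88/31
  ⇒ ω_s²/ω_c² = 88/31
Coupling ω_c² = ω_c¹ ⇒ overall = 81/106 × 88/31 = 3564/1643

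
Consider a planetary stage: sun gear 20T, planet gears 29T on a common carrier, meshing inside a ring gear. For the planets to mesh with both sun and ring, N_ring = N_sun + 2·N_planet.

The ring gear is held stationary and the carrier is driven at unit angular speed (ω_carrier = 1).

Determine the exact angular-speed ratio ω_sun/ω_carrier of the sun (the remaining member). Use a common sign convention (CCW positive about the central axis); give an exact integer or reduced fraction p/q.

49/10

N_ring = 20 + 2·29 = 78
20(ω_s−ω_c) = −78(ω_r−ω_c),  ω_r=0, ω_c=1
ω_s = 1 − (78/20)(0−1) = 49/10
ω_s/ω_c = 49/10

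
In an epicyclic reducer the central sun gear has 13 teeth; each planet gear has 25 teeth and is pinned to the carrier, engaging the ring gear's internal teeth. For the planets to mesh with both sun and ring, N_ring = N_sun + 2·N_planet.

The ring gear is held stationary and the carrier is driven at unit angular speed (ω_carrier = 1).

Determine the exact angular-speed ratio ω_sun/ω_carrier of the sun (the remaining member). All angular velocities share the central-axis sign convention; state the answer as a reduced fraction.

N_ring = 13 + 2·25 = 63
13(ω_s−ω_c) = −63(ω_r−ω_c),  ω_r=0, ω_c=1
ω_s = 1 − (63/13)(0−1) = 76/13
ω_s/ω_c = 76/13

76/13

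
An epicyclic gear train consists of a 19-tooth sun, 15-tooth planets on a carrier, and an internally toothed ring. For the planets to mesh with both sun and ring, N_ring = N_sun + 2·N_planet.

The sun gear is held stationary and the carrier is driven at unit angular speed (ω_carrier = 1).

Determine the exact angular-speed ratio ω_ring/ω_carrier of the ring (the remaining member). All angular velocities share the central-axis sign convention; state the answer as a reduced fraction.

68/49

N_ring = 19 + 2·15 = 49
19(ω_s−ω_c) = −49(ω_r−ω_c),  ω_s=0, ω_c=1
ω_r = 1 − (19/49)(0−1) = 68/49
ω_r/ω_c = 68/49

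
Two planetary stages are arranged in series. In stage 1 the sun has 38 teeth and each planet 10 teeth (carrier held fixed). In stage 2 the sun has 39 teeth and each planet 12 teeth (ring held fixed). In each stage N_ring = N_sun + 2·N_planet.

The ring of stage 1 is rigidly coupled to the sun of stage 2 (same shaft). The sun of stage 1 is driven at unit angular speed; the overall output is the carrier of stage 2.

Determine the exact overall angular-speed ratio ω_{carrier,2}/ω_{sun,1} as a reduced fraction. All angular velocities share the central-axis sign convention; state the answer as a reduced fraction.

-247/986

Stage 1: N_ring = 38 + 2·10 = 58
Stage 1: 38(ω_s−ω_c) = −58(ω_r−ω_c),  ω_c=0, ω_s=1
Stage 1: ω_r = 0 − (38/58)(1−0) = -19/29
  ⇒ ω_r¹/ω_s¹ = -19/29
Stage 2: N_ring = 39 + 2·12 = 63
Stage 2: 39(ω_s−ω_c) = −63(ω_r−ω_c),  ω_r=0, ω_s=1
Stage 2: 39(1−ω_c) = −63(0−ω_c)  ⇒  102ω_c = 39  ⇒  ω_c = 13/34
  ⇒ ω_c²/ω_s² = 13/34
Coupling ω_s² = ω_r¹ ⇒ overall = -19/29 × 13/34 = -247/986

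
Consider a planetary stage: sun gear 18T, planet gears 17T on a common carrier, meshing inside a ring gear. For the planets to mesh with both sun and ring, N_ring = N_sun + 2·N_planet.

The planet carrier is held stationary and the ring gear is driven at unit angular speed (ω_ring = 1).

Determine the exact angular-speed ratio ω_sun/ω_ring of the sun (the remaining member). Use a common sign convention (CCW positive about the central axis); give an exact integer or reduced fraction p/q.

N_ring = 18 + 2·17 = 52
18(ω_s−ω_c) = −52(ω_r−ω_c),  ω_c=0, ω_r=1
ω_s = 0 − (52/18)(1−0) = -26/9
ω_s/ω_r = -26/9

-26/9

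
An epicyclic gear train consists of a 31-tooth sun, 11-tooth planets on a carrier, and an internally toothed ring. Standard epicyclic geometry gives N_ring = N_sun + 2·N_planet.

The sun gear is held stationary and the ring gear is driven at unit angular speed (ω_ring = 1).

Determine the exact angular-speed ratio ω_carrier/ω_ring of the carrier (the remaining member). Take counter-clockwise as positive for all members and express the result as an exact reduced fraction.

N_ring = 31 + 2·11 = 53
31(ω_s−ω_c) = −53(ω_r−ω_c),  ω_s=0, ω_r=1
31(0−ω_c) = −53(1−ω_c)  ⇒  84ω_c = 53  ⇒  ω_c = 53/84
ω_c/ω_r = 53/84

53/84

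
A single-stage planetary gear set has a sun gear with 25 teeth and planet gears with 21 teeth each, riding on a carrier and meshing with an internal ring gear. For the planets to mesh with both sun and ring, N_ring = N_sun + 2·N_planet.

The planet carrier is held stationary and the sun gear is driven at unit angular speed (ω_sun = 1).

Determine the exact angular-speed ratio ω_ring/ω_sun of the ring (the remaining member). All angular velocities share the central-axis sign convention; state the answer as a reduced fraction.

-25/67

N_ring = 25 + 2·21 = 67
25(ω_s−ω_c) = −67(ω_r−ω_c),  ω_c=0, ω_s=1
ω_r = 0 − (25/67)(1−0) = -25/67
ω_r/ω_s = -25/67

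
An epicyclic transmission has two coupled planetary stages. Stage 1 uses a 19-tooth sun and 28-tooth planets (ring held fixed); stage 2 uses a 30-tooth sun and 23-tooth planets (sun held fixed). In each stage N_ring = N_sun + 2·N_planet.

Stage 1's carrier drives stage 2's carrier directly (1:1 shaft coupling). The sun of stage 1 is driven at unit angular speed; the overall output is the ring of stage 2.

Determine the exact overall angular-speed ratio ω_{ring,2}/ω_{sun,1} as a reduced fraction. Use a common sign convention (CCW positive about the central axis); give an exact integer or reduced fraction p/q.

Stage 1: N_ring = 19 + 2·28 = 75
Stage 1: 19(ω_s−ω_c) = −75(ω_r−ω_c),  ω_r=0, ω_s=1
Stage 1: 19(1−ω_c) = −75(0−ω_c)  ⇒  94ω_c = 19  ⇒  ω_c = 19/94
  ⇒ ω_c¹/ω_s¹ = 19/94
Stage 2: N_ring = 30 + 2·23 = 76
Stage 2: 30(ω_s−ω_c) = −76(ω_r−ω_c),  ω_s=0, ω_c=1
Stage 2: ω_r = 1 − (30/76)(0−1) = 53/38
  ⇒ ω_r²/ω_c² = 53/38
Coupling ω_c² = ω_c¹ ⇒ overall = 19/94 × 53/38 = 53/188

53/188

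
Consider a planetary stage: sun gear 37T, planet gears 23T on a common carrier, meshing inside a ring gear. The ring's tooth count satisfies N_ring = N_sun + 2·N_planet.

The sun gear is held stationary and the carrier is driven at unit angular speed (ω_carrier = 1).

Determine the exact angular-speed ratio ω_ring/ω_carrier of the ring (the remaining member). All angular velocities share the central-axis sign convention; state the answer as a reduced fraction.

N_ring = 37 + 2·23 = 83
37(ω_s−ω_c) = −83(ω_r−ω_c),  ω_s=0, ω_c=1
ω_r = 1 − (37/83)(0−1) = 120/83
ω_r/ω_c = 120/83

120/83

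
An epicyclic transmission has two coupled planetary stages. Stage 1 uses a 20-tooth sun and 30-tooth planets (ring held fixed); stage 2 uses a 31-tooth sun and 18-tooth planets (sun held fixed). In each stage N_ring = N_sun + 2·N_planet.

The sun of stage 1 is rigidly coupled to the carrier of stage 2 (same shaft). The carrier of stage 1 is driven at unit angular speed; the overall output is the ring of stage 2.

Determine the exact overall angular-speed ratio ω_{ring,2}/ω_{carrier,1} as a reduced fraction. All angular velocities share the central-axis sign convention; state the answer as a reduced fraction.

490/67

Stage 1: N_ring = 20 + 2·30 = 80
Stage 1: 20(ω_s−ω_c) = −80(ω_r−ω_c),  ω_r=0, ω_c=1
Stage 1: ω_s = 1 − (80/20)(0−1) = 5
  ⇒ ω_s¹/ω_c¹ = 5
Stage 2: N_ring = 31 + 2·18 = 67
Stage 2: 31(ω_s−ω_c) = −67(ω_r−ω_c),  ω_s=0, ω_c=1
Stage 2: ω_r = 1 − (31/67)(0−1) = 98/67
  ⇒ ω_r²/ω_c² = 98/67
Coupling ω_c² = ω_s¹ ⇒ overall = 5 × 98/67 = 490/67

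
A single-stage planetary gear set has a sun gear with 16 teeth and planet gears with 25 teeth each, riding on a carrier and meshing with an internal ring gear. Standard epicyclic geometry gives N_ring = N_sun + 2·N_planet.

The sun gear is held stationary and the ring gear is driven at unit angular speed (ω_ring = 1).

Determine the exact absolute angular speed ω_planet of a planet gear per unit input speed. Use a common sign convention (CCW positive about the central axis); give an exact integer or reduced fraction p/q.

N_ring = 16 + 2·25 = 66
16(ω_s−ω_c) = −66(ω_r−ω_c),  ω_s=0, ω_r=1
16(0−ω_c) = −66(1−ω_c)  ⇒  82ω_c = 66  ⇒  ω_c = 33/41
sun–planet: 16·(0−33/41) = −25·(ω_p−ω_c)  ⇒  ω_p−ω_c = −(16/25)·(-33/41) = 528/1025
ω_p = 33/41 + 528/1025 = 33/25

33/25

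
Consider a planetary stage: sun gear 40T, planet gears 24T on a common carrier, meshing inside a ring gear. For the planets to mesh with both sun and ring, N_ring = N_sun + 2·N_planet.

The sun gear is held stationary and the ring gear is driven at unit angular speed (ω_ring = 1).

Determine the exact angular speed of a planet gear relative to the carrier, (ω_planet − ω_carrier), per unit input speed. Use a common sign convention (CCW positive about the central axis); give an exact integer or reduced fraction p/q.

N_ring = 40 + 2·24 = 88
40(ω_s−ω_c) = −88(ω_r−ω_c),  ω_s=0, ω_r=1
40(0−ω_c) = −88(1−ω_c)  ⇒  128ω_c = 88  ⇒  ω_c = 11/16
sun–planet: 40·(0−11/16) = −24·(ω_p−ω_c)  ⇒  ω_p−ω_c = −(40/24)·(-11/16) = 55/48

55/48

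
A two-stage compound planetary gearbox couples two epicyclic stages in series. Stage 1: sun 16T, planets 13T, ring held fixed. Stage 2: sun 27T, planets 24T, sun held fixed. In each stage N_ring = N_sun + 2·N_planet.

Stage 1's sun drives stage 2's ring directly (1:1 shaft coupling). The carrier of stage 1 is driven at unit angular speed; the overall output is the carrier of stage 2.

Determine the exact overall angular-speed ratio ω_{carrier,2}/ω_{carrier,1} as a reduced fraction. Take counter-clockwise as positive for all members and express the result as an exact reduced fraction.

725/272

Stage 1: N_ring = 16 + 2·13 = 42
Stage 1: 16(ω_s−ω_c) = −42(ω_r−ω_c),  ω_r=0, ω_c=1
Stage 1: ω_s = 1 − (42/16)(0−1) = 29/8
  ⇒ ω_s¹/ω_c¹ = 29/8
Stage 2: N_ring = 27 + 2·24 = 75
Stage 2: 27(ω_s−ω_c) = −75(ω_r−ω_c),  ω_s=0, ω_r=1
Stage 2: 27(0−ω_c) = −75(1−ω_c)  ⇒  102ω_c = 75  ⇒  ω_c = 25/34
  ⇒ ω_c²/ω_r² = 25/34
Coupling ω_r² = ω_s¹ ⇒ overall = 29/8 × 25/34 = 725/272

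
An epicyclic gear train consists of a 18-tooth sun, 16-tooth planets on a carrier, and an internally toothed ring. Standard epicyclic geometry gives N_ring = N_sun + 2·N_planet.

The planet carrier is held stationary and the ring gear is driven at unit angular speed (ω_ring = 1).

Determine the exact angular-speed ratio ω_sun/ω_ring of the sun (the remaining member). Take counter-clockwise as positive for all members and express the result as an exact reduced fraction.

-25/9

N_ring = 18 + 2·16 = 50
18(ω_s−ω_c) = −50(ω_r−ω_c),  ω_c=0, ω_r=1
ω_s = 0 − (50/18)(1−0) = -25/9
ω_s/ω_r = -25/9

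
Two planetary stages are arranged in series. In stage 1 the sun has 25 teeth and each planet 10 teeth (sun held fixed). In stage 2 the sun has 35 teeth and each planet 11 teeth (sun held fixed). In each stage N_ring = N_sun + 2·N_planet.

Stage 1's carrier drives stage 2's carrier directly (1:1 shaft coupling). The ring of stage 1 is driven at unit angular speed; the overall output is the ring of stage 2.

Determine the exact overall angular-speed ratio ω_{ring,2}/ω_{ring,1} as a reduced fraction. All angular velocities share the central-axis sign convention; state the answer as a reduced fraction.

Stage 1: N_ring = 25 + 2·10 = 45
Stage 1: 25(ω_s−ω_c) = −45(ω_r−ω_c),  ω_s=0, ω_r=1
Stage 1: 25(0−ω_c) = −45(1−ω_c)  ⇒  70ω_c = 45  ⇒  ω_c = 9/14
  ⇒ ω_c¹/ω_r¹ = 9/14
Stage 2: N_ring = 35 + 2·11 = 57
Stage 2: 35(ω_s−ω_c) = −57(ω_r−ω_c),  ω_s=0, ω_c=1
Stage 2: ω_r = 1 − (35/57)(0−1) = 92/57
  ⇒ ω_r²/ω_c² = 92/57
Coupling ω_c² = ω_c¹ ⇒ overall = 9/14 × 92/57 = 138/133

138/133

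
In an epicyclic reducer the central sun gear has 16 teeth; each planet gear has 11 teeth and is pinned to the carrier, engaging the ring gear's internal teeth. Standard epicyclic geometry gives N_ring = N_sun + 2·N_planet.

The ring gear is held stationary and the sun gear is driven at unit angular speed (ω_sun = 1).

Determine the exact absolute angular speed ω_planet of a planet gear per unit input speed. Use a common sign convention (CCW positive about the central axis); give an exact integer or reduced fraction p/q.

-8/11

N_ring = 16 + 2·11 = 38
16(ω_s−ω_c) = −38(ω_r−ω_c),  ω_r=0, ω_s=1
16(1−ω_c) = −38(0−ω_c)  ⇒  54ω_c = 16  ⇒  ω_c = 8/27
sun–planet: 16·(1−8/27) = −11·(ω_p−ω_c)  ⇒  ω_p−ω_c = −(16/11)·(19/27) = -304/297
ω_p = 8/27 − 304/297 = -8/11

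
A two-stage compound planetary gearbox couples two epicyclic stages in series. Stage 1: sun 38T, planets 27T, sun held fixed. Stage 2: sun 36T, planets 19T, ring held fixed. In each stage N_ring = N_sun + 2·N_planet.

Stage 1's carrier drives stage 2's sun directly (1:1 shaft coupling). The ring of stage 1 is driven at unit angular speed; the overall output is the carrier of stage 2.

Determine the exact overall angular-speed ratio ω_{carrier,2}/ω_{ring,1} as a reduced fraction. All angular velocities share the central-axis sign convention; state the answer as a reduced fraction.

Stage 1: N_ring = 38 + 2·27 = 92
Stage 1: 38(ω_s−ω_c) = −92(ω_r−ω_c),  ω_s=0, ω_r=1
Stage 1: 38(0−ω_c) = −92(1−ω_c)  ⇒  130ω_c = 92  ⇒  ω_c = 46/65
  ⇒ ω_c¹/ω_r¹ = 46/65
Stage 2: N_ring = 36 + 2·19 = 74
Stage 2: 36(ω_s−ω_c) = −74(ω_r−ω_c),  ω_r=0, ω_s=1
Stage 2: 36(1−ω_c) = −74(0−ω_c)  ⇒  110ω_c = 36  ⇒  ω_c = 18/55
  ⇒ ω_c²/ω_s² = 18/55
Coupling ω_s² = ω_c¹ ⇒ overall = 46/65 × 18/55 = 828/3575

828/3575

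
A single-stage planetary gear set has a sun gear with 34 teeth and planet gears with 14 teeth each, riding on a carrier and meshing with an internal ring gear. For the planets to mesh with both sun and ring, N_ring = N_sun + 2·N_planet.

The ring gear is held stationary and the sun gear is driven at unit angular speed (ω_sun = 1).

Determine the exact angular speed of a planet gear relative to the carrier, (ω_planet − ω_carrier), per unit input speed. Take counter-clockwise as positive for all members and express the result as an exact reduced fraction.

-527/336

N_ring = 34 + 2·14 = 62
34(ω_s−ω_c) = −62(ω_r−ω_c),  ω_r=0, ω_s=1
34(1−ω_c) = −62(0−ω_c)  ⇒  96ω_c = 34  ⇒  ω_c = 17/48
sun–planet: 34·(1−17/48) = −14·(ω_p−ω_c)  ⇒  ω_p−ω_c = −(34/14)·(31/48) = -527/336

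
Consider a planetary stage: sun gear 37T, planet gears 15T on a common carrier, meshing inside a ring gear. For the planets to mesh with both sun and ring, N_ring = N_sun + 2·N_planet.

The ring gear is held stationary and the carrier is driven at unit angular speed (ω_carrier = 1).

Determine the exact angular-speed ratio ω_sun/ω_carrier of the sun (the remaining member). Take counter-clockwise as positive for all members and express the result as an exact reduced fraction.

N_ring = 37 + 2·15 = 67
37(ω_s−ω_c) = −67(ω_r−ω_c),  ω_r=0, ω_c=1
ω_s = 1 − (67/37)(0−1) = 104/37
ω_s/ω_c = 104/37

104/37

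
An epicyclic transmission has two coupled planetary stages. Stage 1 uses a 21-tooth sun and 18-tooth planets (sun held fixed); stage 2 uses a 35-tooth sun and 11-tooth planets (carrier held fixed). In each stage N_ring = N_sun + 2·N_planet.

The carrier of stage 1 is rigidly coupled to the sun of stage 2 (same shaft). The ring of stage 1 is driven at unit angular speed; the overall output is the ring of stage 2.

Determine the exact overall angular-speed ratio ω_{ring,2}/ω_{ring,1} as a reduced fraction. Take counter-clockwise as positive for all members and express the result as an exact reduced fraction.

Stage 1: N_ring = 21 + 2·18 = 57
Stage 1: 21(ω_s−ω_c) = −57(ω_r−ω_c),  ω_s=0, ω_r=1
Stage 1: 21(0−ω_c) = −57(1−ω_c)  ⇒  78ω_c = 57  ⇒  ω_c = 19/26
  ⇒ ω_c¹/ω_r¹ = 19/26
Stage 2: N_ring = 35 + 2·11 = 57
Stage 2: 35(ω_s−ω_c) = −57(ω_r−ω_c),  ω_c=0, ω_s=1
Stage 2: ω_r = 0 − (35/57)(1−0) = -35/57
  ⇒ ω_r²/ω_s² = -35/57
Coupling ω_s² = ω_c¹ ⇒ overall = 19/26 × -35/57 = -35/78

-35/78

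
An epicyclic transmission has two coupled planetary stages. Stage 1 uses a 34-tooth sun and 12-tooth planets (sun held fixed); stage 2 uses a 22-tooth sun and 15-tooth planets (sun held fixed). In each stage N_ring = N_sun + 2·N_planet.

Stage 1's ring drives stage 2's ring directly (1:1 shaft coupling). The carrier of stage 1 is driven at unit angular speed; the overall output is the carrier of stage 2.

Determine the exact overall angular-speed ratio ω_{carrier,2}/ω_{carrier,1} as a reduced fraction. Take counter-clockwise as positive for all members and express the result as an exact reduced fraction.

1196/1073

Stage 1: N_ring = 34 + 2·12 = 58
Stage 1: 34(ω_s−ω_c) = −58(ω_r−ω_c),  ω_s=0, ω_c=1
Stage 1: ω_r = 1 − (34/58)(0−1) = 46/29
  ⇒ ω_r¹/ω_c¹ = 46/29
Stage 2: N_ring = 22 + 2·15 = 52
Stage 2: 22(ω_s−ω_c) = −52(ω_r−ω_c),  ω_s=0, ω_r=1
Stage 2: 22(0−ω_c) = −52(1−ω_c)  ⇒  74ω_c = 52  ⇒  ω_c = 26/37
  ⇒ ω_c²/ω_r² = 26/37
Coupling ω_r² = ω_r¹ ⇒ overall = 46/29 × 26/37 = 1196/1073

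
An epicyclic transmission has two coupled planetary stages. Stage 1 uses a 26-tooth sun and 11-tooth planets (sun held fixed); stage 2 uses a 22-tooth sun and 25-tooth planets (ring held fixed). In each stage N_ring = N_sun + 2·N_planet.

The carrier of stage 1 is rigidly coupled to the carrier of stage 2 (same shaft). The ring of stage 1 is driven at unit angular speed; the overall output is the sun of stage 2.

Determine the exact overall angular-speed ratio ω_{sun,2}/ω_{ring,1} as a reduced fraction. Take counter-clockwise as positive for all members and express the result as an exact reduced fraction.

1128/407

Stage 1: N_ring = 26 + 2·11 = 48
Stage 1: 26(ω_s−ω_c) = −48(ω_r−ω_c),  ω_s=0, ω_r=1
Stage 1: 26(0−ω_c) = −48(1−ω_c)  ⇒  74ω_c = 48  ⇒  ω_c = 24/37
  ⇒ ω_c¹/ω_r¹ = 24/37
Stage 2: N_ring = 22 + 2·25 = 72
Stage 2: 22(ω_s−ω_c) = −72(ω_r−ω_c),  ω_r=0, ω_c=1
Stage 2: ω_s = 1 − (72/22)(0−1) = 47/11
  ⇒ ω_s²/ω_c² = 47/11
Coupling ω_c² = ω_c¹ ⇒ overall = 24/37 × 47/11 = 1128/407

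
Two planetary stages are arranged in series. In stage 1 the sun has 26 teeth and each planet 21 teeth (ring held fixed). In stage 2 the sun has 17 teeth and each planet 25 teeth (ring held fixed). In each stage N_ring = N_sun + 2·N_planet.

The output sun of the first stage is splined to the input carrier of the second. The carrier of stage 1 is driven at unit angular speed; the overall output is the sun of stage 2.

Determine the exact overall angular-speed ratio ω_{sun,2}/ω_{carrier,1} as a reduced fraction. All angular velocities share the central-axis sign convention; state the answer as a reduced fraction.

Stage 1: N_ring = 26 + 2·21 = 68
Stage 1: 26(ω_s−ω_c) = −68(ω_r−ω_c),  ω_r=0, ω_c=1
Stage 1: ω_s = 1 − (68/26)(0−1) = 47/13
  ⇒ ω_s¹/ω_c¹ = 47/13
Stage 2: N_ring = 17 + 2·25 = 67
Stage 2: 17(ω_s−ω_c) = −67(ω_r−ω_c),  ω_r=0, ω_c=1
Stage 2: ω_s = 1 − (67/17)(0−1) = 84/17
  ⇒ ω_s²/ω_c² = 84/17
Coupling ω_c² = ω_s¹ ⇒ overall = 47/13 × 84/17 = 3948/221

3948/221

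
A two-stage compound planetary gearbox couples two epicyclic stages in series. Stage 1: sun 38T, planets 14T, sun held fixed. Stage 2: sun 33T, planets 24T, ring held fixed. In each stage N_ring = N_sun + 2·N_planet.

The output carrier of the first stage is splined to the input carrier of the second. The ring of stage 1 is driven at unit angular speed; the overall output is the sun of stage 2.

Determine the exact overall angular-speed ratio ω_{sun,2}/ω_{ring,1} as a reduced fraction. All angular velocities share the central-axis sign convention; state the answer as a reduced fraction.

Stage 1: N_ring = 38 + 2·14 = 66
Stage 1: 38(ω_s−ω_c) = −66(ω_r−ω_c),  ω_s=0, ω_r=1
Stage 1: 38(0−ω_c) = −66(1−ω_c)  ⇒  104ω_c = 66  ⇒  ω_c = 33/52
  ⇒ ω_c¹/ω_r¹ = 33/52
Stage 2: N_ring = 33 + 2·24 = 81
Stage 2: 33(ω_s−ω_c) = −81(ω_r−ω_c),  ω_r=0, ω_c=1
Stage 2: ω_s = 1 − (81/33)(0−1) = 38/11
  ⇒ ω_s²/ω_c² = 38/11
Coupling ω_c² = ω_c¹ ⇒ overall = 33/52 × 38/11 = 57/26

57/26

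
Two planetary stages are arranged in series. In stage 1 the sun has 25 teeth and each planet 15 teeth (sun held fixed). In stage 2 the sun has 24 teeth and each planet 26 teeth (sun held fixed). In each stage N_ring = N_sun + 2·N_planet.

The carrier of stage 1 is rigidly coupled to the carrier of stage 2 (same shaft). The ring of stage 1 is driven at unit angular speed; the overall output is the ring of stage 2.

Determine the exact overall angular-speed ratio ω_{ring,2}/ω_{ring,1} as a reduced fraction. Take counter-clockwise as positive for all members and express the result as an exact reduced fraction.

Stage 1: N_ring = 25 + 2·15 = 55
Stage 1: 25(ω_s−ω_c) = −55(ω_r−ω_c),  ω_s=0, ω_r=1
Stage 1: 25(0−ω_c) = −55(1−ω_c)  ⇒  80ω_c = 55  ⇒  ω_c = 11/16
  ⇒ ω_c¹/ω_r¹ = 11/16
Stage 2: N_ring = 24 + 2·26 = 76
Stage 2: 24(ω_s−ω_c) = −76(ω_r−ω_c),  ω_s=0, ω_c=1
Stage 2: ω_r = 1 − (24/76)(0−1) = 25/19
  ⇒ ω_r²/ω_c² = 25/19
Coupling ω_c² = ω_c¹ ⇒ overall = 11/16 × 25/19 = 275/304

275/304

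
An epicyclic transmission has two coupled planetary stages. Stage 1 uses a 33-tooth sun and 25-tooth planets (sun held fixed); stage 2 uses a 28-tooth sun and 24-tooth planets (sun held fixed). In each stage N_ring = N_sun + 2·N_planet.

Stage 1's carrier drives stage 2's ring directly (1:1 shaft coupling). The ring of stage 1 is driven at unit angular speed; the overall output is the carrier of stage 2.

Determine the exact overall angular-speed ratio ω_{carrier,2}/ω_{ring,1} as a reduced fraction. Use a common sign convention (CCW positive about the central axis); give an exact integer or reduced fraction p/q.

1577/3016

Stage 1: N_ring = 33 + 2·25 = 83
Stage 1: 33(ω_s−ω_c) = −83(ω_r−ω_c),  ω_s=0, ω_r=1
Stage 1: 33(0−ω_c) = −83(1−ω_c)  ⇒  116ω_c = 83  ⇒  ω_c = 83/116
  ⇒ ω_c¹/ω_r¹ = 83/116
Stage 2: N_ring = 28 + 2·24 = 76
Stage 2: 28(ω_s−ω_c) = −76(ω_r−ω_c),  ω_s=0, ω_r=1
Stage 2: 28(0−ω_c) = −76(1−ω_c)  ⇒  104ω_c = 76  ⇒  ω_c = 19/26
  ⇒ ω_c²/ω_r² = 19/26
Coupling ω_r² = ω_c¹ ⇒ overall = 83/116 × 19/26 = 1577/3016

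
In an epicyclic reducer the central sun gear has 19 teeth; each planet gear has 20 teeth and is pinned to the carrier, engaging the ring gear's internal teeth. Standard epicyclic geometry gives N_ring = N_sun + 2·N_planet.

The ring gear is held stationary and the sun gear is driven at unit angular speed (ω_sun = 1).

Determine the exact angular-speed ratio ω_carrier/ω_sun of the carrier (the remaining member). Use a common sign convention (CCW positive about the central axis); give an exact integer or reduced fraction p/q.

N_ring = 19 + 2·20 = 59
19(ω_s−ω_c) = −59(ω_r−ω_c),  ω_r=0, ω_s=1
19(1−ω_c) = −59(0−ω_c)  ⇒  78ω_c = 19  ⇒  ω_c = 19/78
ω_c/ω_s = 19/78

19/78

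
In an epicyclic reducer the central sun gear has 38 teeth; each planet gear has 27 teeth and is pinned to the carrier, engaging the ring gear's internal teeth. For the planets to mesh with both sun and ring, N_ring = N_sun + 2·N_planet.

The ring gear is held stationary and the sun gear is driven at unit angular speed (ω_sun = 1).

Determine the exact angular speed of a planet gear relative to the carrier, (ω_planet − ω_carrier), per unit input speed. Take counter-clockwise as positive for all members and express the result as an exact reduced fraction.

N_ring = 38 + 2·27 = 92
38(ω_s−ω_c) = −92(ω_r−ω_c),  ω_r=0, ω_s=1
38(1−ω_c) = −92(0−ω_c)  ⇒  130ω_c = 38  ⇒  ω_c = 19/65
sun–planet: 38·(1−19/65) = −27·(ω_p−ω_c)  ⇒  ω_p−ω_c = −(38/27)·(46/65) = -1748/1755

-1748/1755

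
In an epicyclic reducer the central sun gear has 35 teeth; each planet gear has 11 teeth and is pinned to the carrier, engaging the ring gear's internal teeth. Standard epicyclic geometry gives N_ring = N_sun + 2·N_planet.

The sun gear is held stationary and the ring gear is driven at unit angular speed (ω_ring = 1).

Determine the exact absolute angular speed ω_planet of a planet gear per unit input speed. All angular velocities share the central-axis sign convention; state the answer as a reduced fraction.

57/22

N_ring = 35 + 2·11 = 57
35(ω_s−ω_c) = −57(ω_r−ω_c),  ω_s=0, ω_r=1
35(0−ω_c) = −57(1−ω_c)  ⇒  92ω_c = 57  ⇒  ω_c = 57/92
sun–planet: 35·(0−57/92) = −11·(ω_p−ω_c)  ⇒  ω_p−ω_c = −(35/11)·(-57/92) = 1995/1012
ω_p = 57/92 + 1995/1012 = 57/22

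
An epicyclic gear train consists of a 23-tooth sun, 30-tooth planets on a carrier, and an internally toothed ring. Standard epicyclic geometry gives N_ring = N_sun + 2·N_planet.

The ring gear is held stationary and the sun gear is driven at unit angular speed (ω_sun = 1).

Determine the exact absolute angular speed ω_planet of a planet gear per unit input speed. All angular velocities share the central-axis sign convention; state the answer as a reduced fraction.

N_ring = 23 + 2·30 = 83
23(ω_s−ω_c) = −83(ω_r−ω_c),  ω_r=0, ω_s=1
23(1−ω_c) = −83(0−ω_c)  ⇒  106ω_c = 23  ⇒  ω_c = 23/106
sun–planet: 23·(1−23/106) = −30·(ω_p−ω_c)  ⇒  ω_p−ω_c = −(23/30)·(83/106) = -1909/3180
ω_p = 23/106 − 1909/3180 = -23/60

-23/60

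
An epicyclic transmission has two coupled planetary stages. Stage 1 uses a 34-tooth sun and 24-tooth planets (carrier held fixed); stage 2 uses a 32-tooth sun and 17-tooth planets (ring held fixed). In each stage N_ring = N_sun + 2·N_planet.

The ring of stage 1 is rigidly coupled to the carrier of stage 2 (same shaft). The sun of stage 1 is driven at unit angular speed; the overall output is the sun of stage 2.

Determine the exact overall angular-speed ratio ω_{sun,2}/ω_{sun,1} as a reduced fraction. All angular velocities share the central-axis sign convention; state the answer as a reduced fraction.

Stage 1: N_ring = 34 + 2·24 = 82
Stage 1: 34(ω_s−ω_c) = −82(ω_r−ω_c),  ω_c=0, ω_s=1
Stage 1: ω_r = 0 − (34/82)(1−0) = -17/41
  ⇒ ω_r¹/ω_s¹ = -17/41
Stage 2: N_ring = 32 + 2·17 = 66
Stage 2: 32(ω_s−ω_c) = −66(ω_r−ω_c),  ω_r=0, ω_c=1
Stage 2: ω_s = 1 − (66/32)(0−1) = 49/16
  ⇒ ω_s²/ω_c² = 49/16
Coupling ω_c² = ω_r¹ ⇒ overall = -17/41 × 49/16 = -833/656

-833/656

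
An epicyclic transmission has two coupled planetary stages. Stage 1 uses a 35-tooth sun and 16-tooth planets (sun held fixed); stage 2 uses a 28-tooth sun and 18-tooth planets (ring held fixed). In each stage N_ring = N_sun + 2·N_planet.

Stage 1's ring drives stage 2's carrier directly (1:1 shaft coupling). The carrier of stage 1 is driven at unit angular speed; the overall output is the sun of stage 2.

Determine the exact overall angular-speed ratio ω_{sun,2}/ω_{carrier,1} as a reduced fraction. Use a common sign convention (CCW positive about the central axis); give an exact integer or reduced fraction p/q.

Stage 1: N_ring = 35 + 2·16 = 67
Stage 1: 35(ω_s−ω_c) = −67(ω_r−ω_c),  ω_s=0, ω_c=1
Stage 1: ω_r = 1 − (35/67)(0−1) = 102/67
  ⇒ ω_r¹/ω_c¹ = 102/67
Stage 2: N_ring = 28 + 2·18 = 64
Stage 2: 28(ω_s−ω_c) = −64(ω_r−ω_c),  ω_r=0, ω_c=1
Stage 2: ω_s = 1 − (64/28)(0−1) = 23/7
  ⇒ ω_s²/ω_c² = 23/7
Coupling ω_c² = ω_r¹ ⇒ overall = 102/67 × 23/7 = 2346/469

2346/469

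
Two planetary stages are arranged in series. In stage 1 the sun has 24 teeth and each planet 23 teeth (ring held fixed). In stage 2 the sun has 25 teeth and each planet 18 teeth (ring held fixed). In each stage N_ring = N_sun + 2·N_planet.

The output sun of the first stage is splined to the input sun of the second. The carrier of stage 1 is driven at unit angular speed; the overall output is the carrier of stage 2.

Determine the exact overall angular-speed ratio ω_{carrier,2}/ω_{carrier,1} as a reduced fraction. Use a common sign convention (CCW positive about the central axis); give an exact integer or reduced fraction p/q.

Stage 1: N_ring = 24 + 2·23 = 70
Stage 1: 24(ω_s−ω_c) = −70(ω_r−ω_c),  ω_r=0, ω_c=1
Stage 1: ω_s = 1 − (70/24)(0−1) = 47/12
  ⇒ ω_s¹/ω_c¹ = 47/12
Stage 2: N_ring = 25 + 2·18 = 61
Stage 2: 25(ω_s−ω_c) = −61(ω_r−ω_c),  ω_r=0, ω_s=1
Stage 2: 25(1−ω_c) = −61(0−ω_c)  ⇒  86ω_c = 25  ⇒  ω_c = 25/86
  ⇒ ω_c²/ω_s² = 25/86
Coupling ω_s² = ω_s¹ ⇒ overall = 47/12 × 25/86 = 1175/1032

1175/1032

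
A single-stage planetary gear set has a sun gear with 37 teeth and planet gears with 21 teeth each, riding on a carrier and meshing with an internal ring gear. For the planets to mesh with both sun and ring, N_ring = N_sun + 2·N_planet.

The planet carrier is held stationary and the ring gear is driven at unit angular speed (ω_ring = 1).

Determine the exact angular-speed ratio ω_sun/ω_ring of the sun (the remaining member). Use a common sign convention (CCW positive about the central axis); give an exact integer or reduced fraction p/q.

-79/37

N_ring = 37 + 2·21 = 79
37(ω_s−ω_c) = −79(ω_r−ω_c),  ω_c=0, ω_r=1
ω_s = 0 − (79/37)(1−0) = -79/37
ω_s/ω_r = -79/37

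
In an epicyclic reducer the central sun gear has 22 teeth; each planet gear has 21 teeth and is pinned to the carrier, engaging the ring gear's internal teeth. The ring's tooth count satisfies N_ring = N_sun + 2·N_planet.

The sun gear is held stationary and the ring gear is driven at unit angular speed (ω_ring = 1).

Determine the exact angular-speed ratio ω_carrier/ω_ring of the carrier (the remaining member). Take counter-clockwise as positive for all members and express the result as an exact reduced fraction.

N_ring = 22 + 2·21 = 64
22(ω_s−ω_c) = −64(ω_r−ω_c),  ω_s=0, ω_r=1
22(0−ω_c) = −64(1−ω_c)  ⇒  86ω_c = 64  ⇒  ω_c = 32/43
ω_c/ω_r = 32/43

32/43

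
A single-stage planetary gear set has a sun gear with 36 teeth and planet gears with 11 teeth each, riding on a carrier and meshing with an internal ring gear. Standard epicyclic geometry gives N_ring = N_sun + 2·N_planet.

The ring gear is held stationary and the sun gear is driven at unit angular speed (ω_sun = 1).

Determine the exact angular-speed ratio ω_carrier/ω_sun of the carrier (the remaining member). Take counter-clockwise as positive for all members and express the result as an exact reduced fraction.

18/47

N_ring = 36 + 2·11 = 58
36(ω_s−ω_c) = −58(ω_r−ω_c),  ω_r=0, ω_s=1
36(1−ω_c) = −58(0−ω_c)  ⇒  94ω_c = 36  ⇒  ω_c = 18/47
ω_c/ω_s = 18/47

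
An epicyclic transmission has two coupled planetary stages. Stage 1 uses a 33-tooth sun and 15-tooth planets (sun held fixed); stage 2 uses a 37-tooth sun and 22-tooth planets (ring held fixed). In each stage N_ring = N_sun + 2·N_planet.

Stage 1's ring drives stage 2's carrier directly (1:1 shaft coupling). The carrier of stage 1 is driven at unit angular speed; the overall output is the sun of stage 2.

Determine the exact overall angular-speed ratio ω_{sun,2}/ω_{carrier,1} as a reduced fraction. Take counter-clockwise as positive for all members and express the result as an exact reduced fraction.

Stage 1: N_ring = 33 + 2·15 = 63
Stage 1: 33(ω_s−ω_c) = −63(ω_r−ω_c),  ω_s=0, ω_c=1
Stage 1: ω_r = 1 − (33/63)(0−1) = 32/21
  ⇒ ω_r¹/ω_c¹ = 32/21
Stage 2: N_ring = 37 + 2·22 = 81
Stage 2: 37(ω_s−ω_c) = −81(ω_r−ω_c),  ω_r=0, ω_c=1
Stage 2: ω_s = 1 − (81/37)(0−1) = 118/37
  ⇒ ω_s²/ω_c² = 118/37
Coupling ω_c² = ω_r¹ ⇒ overall = 32/21 × 118/37 = 3776/777

3776/777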